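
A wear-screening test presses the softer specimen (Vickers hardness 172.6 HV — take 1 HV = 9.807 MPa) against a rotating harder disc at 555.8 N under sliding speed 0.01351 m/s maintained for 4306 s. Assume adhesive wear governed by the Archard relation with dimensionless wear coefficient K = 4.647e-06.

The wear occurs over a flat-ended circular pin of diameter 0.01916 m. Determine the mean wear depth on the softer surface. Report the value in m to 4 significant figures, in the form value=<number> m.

value=3.079e-07 m

Every step keeps full float precision. Intermediate values are printed rounded — rounded just once to 4 significant digits.
Convert: Distance L = v·t = 0.01351 m/s × 4306 s = 58.17 m.
Convert: Hardness H = 172.6 HV × 9.807 MPa/HV = 1693 MPa = 1.693e+09 Pa.
Convert: Contact area A = π·d²/4 = π·(0.01916 m)²/4 = 2.883e-04 m².
In SI base units, W = 555.8 N, H = 1.693e+09 Pa, K = 4.647e-06.
Worn volume V = K·W·L/H = 4.647e-06 · 555.8 · 58.17 / 1.693e+09 = 8.877e-11 m³.
Depth h = V/A = 8.877e-11 / 2.883e-04 = 3.079e-07 m.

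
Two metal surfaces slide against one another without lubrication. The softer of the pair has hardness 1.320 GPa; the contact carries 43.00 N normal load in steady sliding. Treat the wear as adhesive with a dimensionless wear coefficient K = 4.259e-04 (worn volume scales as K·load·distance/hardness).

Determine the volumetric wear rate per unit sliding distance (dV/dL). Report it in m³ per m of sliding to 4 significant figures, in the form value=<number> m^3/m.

value=1.387e-11 m^3/m

The intermediates are displayed rounded — all arithmetic holds exact precision; rounded once at the end to four significant digits.
Convert: Hardness H = 1.320 GPa = 1.320e+09 Pa.
Collected in SI base units: W = 43.00 N, H = 1.320e+09 Pa, K = 4.259e-04.
Volumetric rate dV/dL = K·W/H — distance-free: 4.259e-04 · 43.00 / 1.320e+09 = 1.387e-11 m³/m.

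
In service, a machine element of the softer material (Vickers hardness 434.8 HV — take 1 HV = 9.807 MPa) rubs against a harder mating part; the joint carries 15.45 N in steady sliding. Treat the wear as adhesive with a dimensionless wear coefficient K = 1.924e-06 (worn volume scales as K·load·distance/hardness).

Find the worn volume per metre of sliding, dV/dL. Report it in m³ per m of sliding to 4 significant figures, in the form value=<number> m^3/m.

Every step runs at full precision, and intermediate values are shown rounded; one final rounding, at 4 significant figures.
Convert: Hardness H = 434.8 HV × 9.807 MPa/HV = 4264 MPa = 4.264e+09 Pa.
In SI base units, W = 15.45 N, H = 4.264e+09 Pa, K = 1.924e-06.
Rate of wear dV/dL = K·W/H, per unit distance: 1.924e-06 · 15.45 / 4.264e+09 = 6.971e-15 m³/m.

value=6.971e-15 m^3/m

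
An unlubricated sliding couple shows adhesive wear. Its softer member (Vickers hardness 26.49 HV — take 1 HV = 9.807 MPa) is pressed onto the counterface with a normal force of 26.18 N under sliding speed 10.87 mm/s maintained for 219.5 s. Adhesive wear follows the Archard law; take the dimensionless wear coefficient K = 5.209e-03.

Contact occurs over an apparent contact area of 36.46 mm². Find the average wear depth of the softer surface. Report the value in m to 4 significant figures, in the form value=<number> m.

value=3.435e-05 m

All working math runs at exact precision, and intermediates appear rounded; a single final rounding: four significant digits.
Convert: Sliding speed v = 10.87 mm/s = 0.01087 m/s. Sliding distance L = v·t = 0.01087 m/s × 219.5 s = 2.386 m.
Convert: Hardness H = 26.49 HV × 9.807 MPa/HV = 259.8 MPa = 2.598e+08 Pa.
Convert: Contact area A = 36.46 mm² = 3.646e-05 m².
Working in SI base units: W = 26.18 N, H = 2.598e+08 Pa, K = 5.209e-03.
Apply Archard: V = K·W·L/H = 5.209e-03 · 26.18 · 2.386 / 2.598e+08 = 1.252e-09 m³.
Mean wear depth h = V/A = 1.252e-09 / 3.646e-05 = 3.435e-05 m.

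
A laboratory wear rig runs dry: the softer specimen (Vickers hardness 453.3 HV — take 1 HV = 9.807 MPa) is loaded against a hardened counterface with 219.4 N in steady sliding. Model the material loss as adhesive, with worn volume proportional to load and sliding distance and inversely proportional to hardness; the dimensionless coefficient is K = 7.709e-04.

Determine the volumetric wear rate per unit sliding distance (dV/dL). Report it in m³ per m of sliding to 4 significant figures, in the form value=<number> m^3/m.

Shown intermediates are rounded, and the computation carries exact precision; one last rounding: four significant figures.
Convert: Hardness H = 453.3 HV × 9.807 MPa/HV = 4446 MPa = 4.446e+09 Pa.
Collected in SI base units: W = 219.4 N, H = 4.446e+09 Pa, K = 7.709e-04.
Rate of wear dV/dL = K·W/H: 7.709e-04 · 219.4 / 4.446e+09 = 3.805e-11 m³/m.

value=3.805e-11 m^3/m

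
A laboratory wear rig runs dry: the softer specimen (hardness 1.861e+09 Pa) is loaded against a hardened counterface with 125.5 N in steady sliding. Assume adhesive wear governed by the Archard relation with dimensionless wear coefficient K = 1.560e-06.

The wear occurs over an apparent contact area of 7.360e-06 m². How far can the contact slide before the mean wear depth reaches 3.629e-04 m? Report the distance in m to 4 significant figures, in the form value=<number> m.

value=2.539e+04 m

The intermediates appear rounded; all working math holds full float precision — one final rounding: four significant digits.
Collected in SI base units: W = 125.5 N, H = 1.861e+09 Pa, K = 1.560e-06.
At the depth limit, V_lim = h_lim·A = 3.629e-04 · 7.360e-06 = 2.671e-09 m³.
Inverting, life L = V_lim·H/(K·W) = 2.671e-09 · 1.861e+09 / (1.560e-06 · 125.5) = 2.539e+04 m.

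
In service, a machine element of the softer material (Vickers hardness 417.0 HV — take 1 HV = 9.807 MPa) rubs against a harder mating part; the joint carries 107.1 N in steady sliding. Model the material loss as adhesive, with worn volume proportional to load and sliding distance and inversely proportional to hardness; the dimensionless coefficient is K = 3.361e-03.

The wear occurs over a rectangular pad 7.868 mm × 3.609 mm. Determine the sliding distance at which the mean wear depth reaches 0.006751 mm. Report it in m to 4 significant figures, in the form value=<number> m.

value=2.178 m

The intermediates are printed rounded; all arithmetic carries full precision, and one final rounding: four significant figures.
Hardness H = 417.0 HV × 9.807 MPa/HV = 4090 MPa = 4.090e+09 Pa.
Pad sides 7.868 mm × 3.609 mm = 0.007868 m × 0.003609 m. Contact area A = 0.007868 m × 0.003609 m = 2.840e-05 m².
Depth limit h_lim = 0.006751 mm = 6.751e-06 m.
SI base units throughout: W = 107.1 N, H = 4.090e+09 Pa, K = 3.361e-03.
At the depth limit, V_lim = h_lim·A = 6.751e-06 · 2.840e-05 = 1.917e-10 m³.
Inverting, life L = V_lim·H/(K·W) = 1.917e-10 · 4.090e+09 / (3.361e-03 · 107.1) = 2.178 m.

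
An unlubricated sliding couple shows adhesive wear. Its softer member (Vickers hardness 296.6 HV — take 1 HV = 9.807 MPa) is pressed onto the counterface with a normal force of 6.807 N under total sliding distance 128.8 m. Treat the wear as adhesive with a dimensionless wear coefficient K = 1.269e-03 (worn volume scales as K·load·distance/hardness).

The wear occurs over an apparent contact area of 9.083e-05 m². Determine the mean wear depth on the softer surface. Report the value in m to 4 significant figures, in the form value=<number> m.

value=4.211e-06 m

The algebra keeps exact precision, and intermediates are displayed rounded, and one final rounding to 4 significant digits.
Hardness H = 296.6 HV × 9.807 MPa/HV = 2909 MPa = 2.909e+09 Pa.
In SI base units, W = 6.807 N, H = 2.909e+09 Pa, K = 1.269e-03.
Apply Archard: V = K·W·L/H = 1.269e-03 · 6.807 · 128.8 / 2.909e+09 = 3.825e-10 m³.
Mean depth h = V/A = 3.825e-10 / 9.083e-05 = 4.211e-06 m.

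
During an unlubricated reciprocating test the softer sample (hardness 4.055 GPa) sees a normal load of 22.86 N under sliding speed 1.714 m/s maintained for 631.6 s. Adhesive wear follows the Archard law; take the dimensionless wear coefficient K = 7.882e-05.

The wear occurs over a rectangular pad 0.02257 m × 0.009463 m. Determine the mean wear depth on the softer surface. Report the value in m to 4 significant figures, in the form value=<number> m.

value=2.252e-06 m

The computation keeps full precision, and intermediate values are printed rounded. Rounded just once: four significant figures.
Convert: Distance L = v·t = 1.714 m/s × 631.6 s = 1083 m.
Convert: Hardness H = 4.055 GPa = 4.055e+09 Pa.
Convert: Contact area A = 0.02257 m × 0.009463 m = 2.136e-04 m².
Expressed in SI base units: W = 22.86 N, H = 4.055e+09 Pa, K = 7.882e-05.
Wear volume V = K·W·L/H = 7.882e-05 · 22.86 · 1083 / 4.055e+09 = 4.810e-10 m³.
Mean depth h = V/A = 4.810e-10 / 2.136e-04 = 2.252e-06 m.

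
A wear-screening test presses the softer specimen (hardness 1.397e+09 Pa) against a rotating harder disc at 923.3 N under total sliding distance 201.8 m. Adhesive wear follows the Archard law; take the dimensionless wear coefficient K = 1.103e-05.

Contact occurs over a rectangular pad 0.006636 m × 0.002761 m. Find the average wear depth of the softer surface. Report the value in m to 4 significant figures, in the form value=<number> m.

value=8.029e-05 m

Every step holds full precision. Intermediate values appear rounded. Rounded once at the end: 4 significant digits.
Convert: Contact area A = 0.006636 m × 0.002761 m = 1.832e-05 m².
Working in SI base units: W = 923.3 N, H = 1.397e+09 Pa, K = 1.103e-05.
Volume removed: V = K·W·L/H = 1.103e-05 · 923.3 · 201.8 / 1.397e+09 = 1.471e-09 m³.
Depth of wear h = V/A = 1.471e-09 / 1.832e-05 = 8.029e-05 m.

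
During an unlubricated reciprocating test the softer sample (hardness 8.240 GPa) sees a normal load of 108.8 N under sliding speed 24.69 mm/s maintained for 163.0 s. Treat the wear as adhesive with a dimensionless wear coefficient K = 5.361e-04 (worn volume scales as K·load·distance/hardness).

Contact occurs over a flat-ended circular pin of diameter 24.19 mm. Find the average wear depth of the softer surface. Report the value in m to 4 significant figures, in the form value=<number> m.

value=6.199e-08 m

The computation holds full float precision — quoted intermediates are rounded — one final rounding, at four significant figures.
Sliding speed v = 24.69 mm/s = 0.02469 m/s. Distance covered L = v·t = 0.02469 m/s × 163.0 s = 4.024 m.
Hardness H = 8.240 GPa = 8.240e+09 Pa.
Pin diameter d = 24.19 mm = 0.02419 m. Contact area A = π·d²/4 = π·(0.02419 m)²/4 = 4.596e-04 m².
In SI base units: W = 108.8 N, H = 8.240e+09 Pa, K = 5.361e-04.
Volume removed: V = K·W·L/H = 5.361e-04 · 108.8 · 4.024 / 8.240e+09 = 2.849e-11 m³.
Depth h = V/A = 2.849e-11 / 4.596e-04 = 6.199e-08 m.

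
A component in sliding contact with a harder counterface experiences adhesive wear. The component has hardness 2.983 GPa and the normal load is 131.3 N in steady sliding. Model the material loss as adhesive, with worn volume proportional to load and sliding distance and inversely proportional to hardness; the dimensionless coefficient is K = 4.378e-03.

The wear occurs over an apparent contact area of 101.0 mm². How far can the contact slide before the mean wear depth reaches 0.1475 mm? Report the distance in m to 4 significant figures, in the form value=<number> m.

All arithmetic maintains exact precision; printed values are rounded; a single final rounding: 4 significant figures.
Convert: Hardness H = 2.983 GPa = 2.983e+09 Pa.
Convert: Contact area A = 101.0 mm² = 1.010e-04 m².
Convert: Depth limit h_lim = 0.1475 mm = 1.475e-04 m.
As SI base values: W = 131.3 N, H = 2.983e+09 Pa, K = 4.378e-03.
Permissible volume V_lim = h_lim·A = 1.475e-04 · 1.010e-04 = 1.490e-08 m³.
Sliding life L = V_lim·H/(K·W) = 1.490e-08 · 2.983e+09 / (4.378e-03 · 131.3) = 77.31 m.

value=77.31 m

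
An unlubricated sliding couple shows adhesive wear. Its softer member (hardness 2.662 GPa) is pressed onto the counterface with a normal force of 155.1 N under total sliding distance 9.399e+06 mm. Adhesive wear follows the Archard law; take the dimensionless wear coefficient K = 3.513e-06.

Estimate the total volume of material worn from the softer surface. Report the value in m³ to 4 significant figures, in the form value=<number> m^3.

Intermediates appear rounded. Each operation carries full float precision. Rounded just once: 4 significant digits.
Convert: Distance covered L = 9.399e+06 mm = 9399 m.
Convert: Hardness H = 2.662 GPa = 2.662e+09 Pa.
As SI base values: W = 155.1 N, H = 2.662e+09 Pa, K = 3.513e-06.
The Archard volume V = K·W·L/H = 3.513e-06 · 155.1 · 9399 / 2.662e+09 = 1.924e-09 m³.

value=1.924e-09 m^3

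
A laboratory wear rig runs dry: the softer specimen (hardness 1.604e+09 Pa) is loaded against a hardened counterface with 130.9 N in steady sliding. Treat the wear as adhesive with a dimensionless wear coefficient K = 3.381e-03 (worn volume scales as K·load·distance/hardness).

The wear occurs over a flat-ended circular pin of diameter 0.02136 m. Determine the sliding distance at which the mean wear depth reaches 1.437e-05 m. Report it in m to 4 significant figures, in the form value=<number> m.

value=18.66 m

The intermediates appear rounded; every step keeps exact precision — rounded once at the end, at four significant digits.
Convert: Contact area A = π·d²/4 = π·(0.02136 m)²/4 = 3.583e-04 m².
In SI base units, W = 130.9 N, H = 1.604e+09 Pa, K = 3.381e-03.
At the depth limit, V_lim = h_lim·A = 1.437e-05 · 3.583e-04 = 5.149e-09 m³.
Life L = V_lim·H/(K·W) = 5.149e-09 · 1.604e+09 / (3.381e-03 · 130.9) = 18.66 m.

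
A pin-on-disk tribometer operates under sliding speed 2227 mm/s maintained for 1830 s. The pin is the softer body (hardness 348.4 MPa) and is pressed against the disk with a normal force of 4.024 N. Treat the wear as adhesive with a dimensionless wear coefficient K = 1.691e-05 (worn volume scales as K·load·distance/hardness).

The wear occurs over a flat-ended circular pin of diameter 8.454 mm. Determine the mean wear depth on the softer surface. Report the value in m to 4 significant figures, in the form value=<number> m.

value=1.418e-05 m

All arithmetic keeps full precision, and printed values are rounded. Rounded just once: four significant figures.
Sliding speed v = 2227 mm/s = 2.227 m/s. Distance L = v·t = 2.227 m/s × 1830 s = 4075 m.
Hardness H = 348.4 MPa = 3.484e+08 Pa.
Pin diameter d = 8.454 mm = 0.008454 m. Contact area A = π·d²/4 = π·(0.008454 m)²/4 = 5.613e-05 m².
Working in SI base units: W = 4.024 N, H = 3.484e+08 Pa, K = 1.691e-05.
Archard relation: V = K·W·L/H = 1.691e-05 · 4.024 · 4075 / 3.484e+08 = 7.960e-10 m³.
Depth of wear h = V/A = 7.960e-10 / 5.613e-05 = 1.418e-05 m.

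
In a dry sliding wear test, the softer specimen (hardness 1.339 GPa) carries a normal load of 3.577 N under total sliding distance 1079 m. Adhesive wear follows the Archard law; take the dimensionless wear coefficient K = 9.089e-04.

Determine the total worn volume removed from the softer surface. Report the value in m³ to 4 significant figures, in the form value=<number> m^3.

value=2.620e-09 m^3

The algebra keeps full float precision; intermediate values appear rounded. Rounded once at the end, at four significant figures.
Convert: Hardness H = 1.339 GPa = 1.339e+09 Pa.
Expressed in SI base units: W = 3.577 N, H = 1.339e+09 Pa, K = 9.089e-04.
Volume removed: V = K·W·L/H = 9.089e-04 · 3.577 · 1079 / 1.339e+09 = 2.620e-09 m³.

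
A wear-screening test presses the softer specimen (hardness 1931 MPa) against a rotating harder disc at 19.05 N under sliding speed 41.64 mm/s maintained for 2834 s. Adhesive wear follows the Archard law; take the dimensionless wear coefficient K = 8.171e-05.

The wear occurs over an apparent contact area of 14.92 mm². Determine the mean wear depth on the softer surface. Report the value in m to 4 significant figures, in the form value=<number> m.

Intermediate values are printed rounded — every step maintains exact precision, and rounded once at the end: 4 significant figures.
Convert: Sliding speed v = 41.64 mm/s = 0.04164 m/s. The distance L = v·t = 0.04164 m/s × 2834 s = 118.0 m.
Convert: Hardness H = 1931 MPa = 1.931e+09 Pa.
Convert: Contact area A = 14.92 mm² = 1.492e-05 m².
Expressed in SI base units: W = 19.05 N, H = 1.931e+09 Pa, K = 8.171e-05.
Archard relation: V = K·W·L/H = 8.171e-05 · 19.05 · 118.0 / 1.931e+09 = 9.513e-11 m³.
Average depth h = V/A = 9.513e-11 / 1.492e-05 = 6.376e-06 m.

value=6.376e-06 m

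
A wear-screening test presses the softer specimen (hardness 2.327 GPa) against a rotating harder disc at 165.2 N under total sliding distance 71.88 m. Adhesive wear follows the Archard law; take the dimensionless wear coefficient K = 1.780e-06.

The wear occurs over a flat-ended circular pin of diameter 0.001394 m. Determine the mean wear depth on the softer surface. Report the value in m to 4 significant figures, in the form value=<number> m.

The intermediates are printed rounded — all arithmetic keeps full precision, and a lone final rounding, at four significant digits.
Convert: Hardness H = 2.327 GPa = 2.327e+09 Pa.
Convert: Contact area A = π·d²/4 = π·(0.001394 m)²/4 = 1.526e-06 m².
In SI base units: W = 165.2 N, H = 2.327e+09 Pa, K = 1.780e-06.
Archard relation: V = K·W·L/H = 1.780e-06 · 165.2 · 71.88 / 2.327e+09 = 9.083e-12 m³.
Wear depth h = V/A = 9.083e-12 / 1.526e-06 = 5.951e-06 m.

value=5.951e-06 m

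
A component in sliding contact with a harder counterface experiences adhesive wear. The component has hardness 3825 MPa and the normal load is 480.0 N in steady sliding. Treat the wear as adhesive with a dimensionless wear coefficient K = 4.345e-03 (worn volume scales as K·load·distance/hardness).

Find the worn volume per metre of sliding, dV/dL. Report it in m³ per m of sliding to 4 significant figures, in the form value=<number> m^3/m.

Each operation holds exact precision. Quoted intermediates are rounded. Rounded once at the end: 4 significant digits.
Hardness H = 3825 MPa = 3.825e+09 Pa.
SI base units throughout: W = 480.0 N, H = 3.825e+09 Pa, K = 4.345e-03.
Sliding wear rate dV/dL = K·W/H, per unit distance: 4.345e-03 · 480.0 / 3.825e+09 = 5.453e-10 m³/m.

value=5.453e-10 m^3/m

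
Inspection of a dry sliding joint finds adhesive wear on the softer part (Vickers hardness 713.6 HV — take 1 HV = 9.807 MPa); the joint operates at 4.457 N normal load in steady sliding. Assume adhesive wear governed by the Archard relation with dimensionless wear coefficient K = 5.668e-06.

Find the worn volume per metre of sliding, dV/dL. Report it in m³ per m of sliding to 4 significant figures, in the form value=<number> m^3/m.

Each operation holds full float precision, and intermediate values are shown rounded; a single final rounding to four significant figures.
Convert: Hardness H = 713.6 HV × 9.807 MPa/HV = 6998 MPa = 6.998e+09 Pa.
As SI base values: W = 4.457 N, H = 6.998e+09 Pa, K = 5.668e-06.
Volumetric rate dV/dL = K·W/H, per unit distance: 5.668e-06 · 4.457 / 6.998e+09 = 3.610e-15 m³/m.

value=3.610e-15 m^3/m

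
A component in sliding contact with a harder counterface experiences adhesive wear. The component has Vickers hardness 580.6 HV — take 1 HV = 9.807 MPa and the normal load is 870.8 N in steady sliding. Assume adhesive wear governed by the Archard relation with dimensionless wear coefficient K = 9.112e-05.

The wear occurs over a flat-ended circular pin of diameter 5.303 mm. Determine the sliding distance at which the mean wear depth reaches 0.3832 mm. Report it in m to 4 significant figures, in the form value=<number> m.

value=607.4 m

Intermediate values appear rounded. Each operation carries full precision, and a single final rounding, at 4 significant figures.
Convert: Hardness H = 580.6 HV × 9.807 MPa/HV = 5694 MPa = 5.694e+09 Pa.
Convert: Pin diameter d = 5.303 mm = 0.005303 m. Contact area A = π·d²/4 = π·(0.005303 m)²/4 = 2.209e-05 m².
Convert: Depth limit h_lim = 0.3832 mm = 3.832e-04 m.
In SI base units, W = 870.8 N, H = 5.694e+09 Pa, K = 9.112e-05.
Wearable volume V_lim = h_lim·A = 3.832e-04 · 2.209e-05 = 8.464e-09 m³.
Sliding life L = V_lim·H/(K·W) = 8.464e-09 · 5.694e+09 / (9.112e-05 · 870.8) = 607.4 m.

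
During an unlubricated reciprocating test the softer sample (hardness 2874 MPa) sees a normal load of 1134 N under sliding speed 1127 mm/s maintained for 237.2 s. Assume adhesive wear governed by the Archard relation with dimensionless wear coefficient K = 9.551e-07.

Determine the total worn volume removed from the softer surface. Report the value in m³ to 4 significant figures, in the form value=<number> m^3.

Every step maintains full float precision, and intermediate values are printed rounded. Rounded once at the end, at 4 significant digits.
Convert: Sliding speed v = 1127 mm/s = 1.127 m/s. The distance L = v·t = 1.127 m/s × 237.2 s = 267.3 m.
Convert: Hardness H = 2874 MPa = 2.874e+09 Pa.
SI base units throughout: W = 1134 N, H = 2.874e+09 Pa, K = 9.551e-07.
Worn volume V = K·W·L/H = 9.551e-07 · 1134 · 267.3 / 2.874e+09 = 1.007e-10 m³.

value=1.007e-10 m^3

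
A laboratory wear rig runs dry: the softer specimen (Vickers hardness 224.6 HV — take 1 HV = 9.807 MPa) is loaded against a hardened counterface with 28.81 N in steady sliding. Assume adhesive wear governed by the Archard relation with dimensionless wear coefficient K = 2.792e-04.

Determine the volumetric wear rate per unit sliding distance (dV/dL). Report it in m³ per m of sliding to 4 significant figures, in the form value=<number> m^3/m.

Intermediate values are shown rounded — each operation holds exact precision — a single final rounding, at four significant figures.
Convert: Hardness H = 224.6 HV × 9.807 MPa/HV = 2203 MPa = 2.203e+09 Pa.
SI base units throughout: W = 28.81 N, H = 2.203e+09 Pa, K = 2.792e-04.
Rate of wear dV/dL = K·W/H, per unit distance: 2.792e-04 · 28.81 / 2.203e+09 = 3.652e-12 m³/m.

value=3.652e-12 m^3/m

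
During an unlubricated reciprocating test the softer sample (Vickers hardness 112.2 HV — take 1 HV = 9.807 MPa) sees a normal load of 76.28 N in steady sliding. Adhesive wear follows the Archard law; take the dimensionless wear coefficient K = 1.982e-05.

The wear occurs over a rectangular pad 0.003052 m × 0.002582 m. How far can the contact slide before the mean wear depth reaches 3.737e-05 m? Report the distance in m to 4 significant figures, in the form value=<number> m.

Intermediates are shown rounded. The computation holds full float precision — rounded just once: four significant figures.
Convert: Hardness H = 112.2 HV × 9.807 MPa/HV = 1100 MPa = 1.100e+09 Pa.
Convert: Contact area A = 0.003052 m × 0.002582 m = 7.880e-06 m².
Expressed in SI base units: W = 76.28 N, H = 1.100e+09 Pa, K = 1.982e-05.
Limit volume V_lim = h_lim·A = 3.737e-05 · 7.880e-06 = 2.945e-10 m³.
Inverting, life L = V_lim·H/(K·W) = 2.945e-10 · 1.100e+09 / (1.982e-05 · 76.28) = 214.3 m.

value=214.3 m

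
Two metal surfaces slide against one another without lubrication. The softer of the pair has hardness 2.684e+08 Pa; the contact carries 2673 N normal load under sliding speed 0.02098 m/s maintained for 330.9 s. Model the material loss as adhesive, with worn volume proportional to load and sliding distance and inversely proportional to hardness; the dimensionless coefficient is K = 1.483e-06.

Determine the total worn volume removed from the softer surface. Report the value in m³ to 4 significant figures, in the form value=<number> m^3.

value=1.025e-10 m^3

The algebra holds full float precision; the intermediates are displayed rounded; one final rounding to 4 significant figures.
Distance covered L = v·t = 0.02098 m/s × 330.9 s = 6.942 m.
In SI base units, W = 2673 N, H = 2.684e+08 Pa, K = 1.483e-06.
Wear volume V = K·W·L/H = 1.483e-06 · 2673 · 6.942 / 2.684e+08 = 1.025e-10 m³.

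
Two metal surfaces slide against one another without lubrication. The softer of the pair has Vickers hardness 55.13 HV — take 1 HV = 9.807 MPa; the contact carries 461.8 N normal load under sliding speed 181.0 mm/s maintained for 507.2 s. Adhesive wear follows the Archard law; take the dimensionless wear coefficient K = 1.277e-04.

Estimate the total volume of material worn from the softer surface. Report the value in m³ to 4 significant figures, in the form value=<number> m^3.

value=1.001e-08 m^3

The intermediates are shown rounded — the algebra maintains full float precision. Rounded once at the end, at 4 significant figures.
Sliding speed v = 181.0 mm/s = 0.1810 m/s. The distance L = v·t = 0.1810 m/s × 507.2 s = 91.80 m.
Hardness H = 55.13 HV × 9.807 MPa/HV = 540.7 MPa = 5.407e+08 Pa.
SI base units throughout: W = 461.8 N, H = 5.407e+08 Pa, K = 1.277e-04.
Archard volume V = K·W·L/H = 1.277e-04 · 461.8 · 91.80 / 5.407e+08 = 1.001e-08 m³.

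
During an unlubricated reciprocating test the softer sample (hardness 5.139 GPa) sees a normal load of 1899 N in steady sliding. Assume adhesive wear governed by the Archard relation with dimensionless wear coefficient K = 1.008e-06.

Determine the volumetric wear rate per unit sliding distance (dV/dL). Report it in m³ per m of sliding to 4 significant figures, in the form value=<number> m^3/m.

value=3.725e-13 m^3/m

Each operation runs at exact precision — shown intermediates are rounded — one final rounding: four significant digits.
Convert: Hardness H = 5.139 GPa = 5.139e+09 Pa.
Restated in SI base units: W = 1899 N, H = 5.139e+09 Pa, K = 1.008e-06.
Rate of wear dV/dL = K·W/H (no L dependence): 1.008e-06 · 1899 / 5.139e+09 = 3.725e-13 m³/m.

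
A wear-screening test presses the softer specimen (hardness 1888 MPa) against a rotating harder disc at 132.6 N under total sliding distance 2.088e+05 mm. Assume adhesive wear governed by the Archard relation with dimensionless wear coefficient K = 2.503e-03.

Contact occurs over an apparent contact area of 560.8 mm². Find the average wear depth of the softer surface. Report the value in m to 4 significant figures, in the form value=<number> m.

The computation maintains full float precision, and printed values are rounded, and rounded once at the end, at four significant digits.
The distance L = 2.088e+05 mm = 208.8 m.
Hardness H = 1888 MPa = 1.888e+09 Pa.
Contact area A = 560.8 mm² = 5.608e-04 m².
Expressed in SI base units: W = 132.6 N, H = 1.888e+09 Pa, K = 2.503e-03.
Archard volume V = K·W·L/H = 2.503e-03 · 132.6 · 208.8 / 1.888e+09 = 3.671e-08 m³.
Depth of wear h = V/A = 3.671e-08 / 5.608e-04 = 6.545e-05 m.

value=6.545e-05 m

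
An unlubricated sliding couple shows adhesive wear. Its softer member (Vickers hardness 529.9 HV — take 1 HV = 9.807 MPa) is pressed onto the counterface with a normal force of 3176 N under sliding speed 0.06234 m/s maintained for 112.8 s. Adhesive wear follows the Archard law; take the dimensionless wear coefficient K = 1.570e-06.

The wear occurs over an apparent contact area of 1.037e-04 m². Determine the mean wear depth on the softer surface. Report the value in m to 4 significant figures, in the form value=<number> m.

value=6.506e-08 m

Intermediates are printed rounded, and the algebra carries full precision. Rounded just once: four significant figures.
Convert: Total distance L = v·t = 0.06234 m/s × 112.8 s = 7.032 m.
Convert: Hardness H = 529.9 HV × 9.807 MPa/HV = 5197 MPa = 5.197e+09 Pa.
SI base units throughout: W = 3176 N, H = 5.197e+09 Pa, K = 1.570e-06.
Archard volume V = K·W·L/H = 1.570e-06 · 3176 · 7.032 / 5.197e+09 = 6.747e-12 m³.
Wear depth h = V/A = 6.747e-12 / 1.037e-04 = 6.506e-08 m.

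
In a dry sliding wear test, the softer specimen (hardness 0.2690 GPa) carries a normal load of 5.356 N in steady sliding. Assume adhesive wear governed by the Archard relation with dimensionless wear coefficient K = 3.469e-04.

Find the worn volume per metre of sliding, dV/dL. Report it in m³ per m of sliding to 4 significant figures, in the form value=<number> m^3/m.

value=6.907e-12 m^3/m

Intermediate values are printed rounded; every step runs at full precision, and rounded once at the end, at 4 significant figures.
Hardness H = 0.2690 GPa = 2.690e+08 Pa.
Expressed in SI base units: W = 5.356 N, H = 2.690e+08 Pa, K = 3.469e-04.
Sliding wear rate dV/dL = K·W/H, per unit distance: 3.469e-04 · 5.356 / 2.690e+08 = 6.907e-12 m³/m.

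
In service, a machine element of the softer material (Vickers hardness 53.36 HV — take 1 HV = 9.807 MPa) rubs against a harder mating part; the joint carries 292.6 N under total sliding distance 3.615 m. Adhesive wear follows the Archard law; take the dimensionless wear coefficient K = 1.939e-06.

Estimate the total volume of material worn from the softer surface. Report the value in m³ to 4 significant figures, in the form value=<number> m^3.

The computation holds exact precision. Intermediate values appear rounded; a lone final rounding to four significant figures.
Convert: Hardness H = 53.36 HV × 9.807 MPa/HV = 523.3 MPa = 5.233e+08 Pa.
Expressed in SI base units: W = 292.6 N, H = 5.233e+08 Pa, K = 1.939e-06.
Archard relation: V = K·W·L/H = 1.939e-06 · 292.6 · 3.615 / 5.233e+08 = 3.919e-12 m³.

value=3.919e-12 m^3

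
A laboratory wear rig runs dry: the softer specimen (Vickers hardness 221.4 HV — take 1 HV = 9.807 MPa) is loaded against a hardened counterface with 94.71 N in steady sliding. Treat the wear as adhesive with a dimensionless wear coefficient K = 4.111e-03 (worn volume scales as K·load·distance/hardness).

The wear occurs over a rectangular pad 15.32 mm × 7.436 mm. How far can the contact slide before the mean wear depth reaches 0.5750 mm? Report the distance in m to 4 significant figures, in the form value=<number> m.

Quoted intermediates are rounded, and all working math carries full float precision, and a single final rounding: 4 significant digits.
Hardness H = 221.4 HV × 9.807 MPa/HV = 2171 MPa = 2.171e+09 Pa.
Pad sides 15.32 mm × 7.436 mm = 0.01532 m × 0.007436 m. Contact area A = 0.01532 m × 0.007436 m = 1.139e-04 m².
Depth limit h_lim = 0.5750 mm = 5.750e-04 m.
Restated in SI base units: W = 94.71 N, H = 2.171e+09 Pa, K = 4.111e-03.
Permissible volume V_lim = h_lim·A = 5.750e-04 · 1.139e-04 = 6.550e-08 m³.
Thus life L = V_lim·H/(K·W) = 6.550e-08 · 2.171e+09 / (4.111e-03 · 94.71) = 365.3 m.

value=365.3 m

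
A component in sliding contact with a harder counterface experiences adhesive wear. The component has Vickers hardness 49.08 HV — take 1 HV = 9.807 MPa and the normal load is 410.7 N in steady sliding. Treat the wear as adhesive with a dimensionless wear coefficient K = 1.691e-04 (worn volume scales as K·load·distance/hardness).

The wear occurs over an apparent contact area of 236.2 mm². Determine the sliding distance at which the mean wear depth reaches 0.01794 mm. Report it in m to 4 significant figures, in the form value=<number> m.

value=29.37 m

The intermediates appear rounded, and every step runs at full precision. Rounded once at the end, at 4 significant digits.
Hardness H = 49.08 HV × 9.807 MPa/HV = 481.3 MPa = 4.813e+08 Pa.
Contact area A = 236.2 mm² = 2.362e-04 m².
Depth limit h_lim = 0.01794 mm = 1.794e-05 m.
Working in SI base units: W = 410.7 N, H = 4.813e+08 Pa, K = 1.691e-04.
Allowed volume V_lim = h_lim·A = 1.794e-05 · 2.362e-04 = 4.237e-09 m³.
Sliding life L = V_lim·H/(K·W) = 4.237e-09 · 4.813e+08 / (1.691e-04 · 410.7) = 29.37 m.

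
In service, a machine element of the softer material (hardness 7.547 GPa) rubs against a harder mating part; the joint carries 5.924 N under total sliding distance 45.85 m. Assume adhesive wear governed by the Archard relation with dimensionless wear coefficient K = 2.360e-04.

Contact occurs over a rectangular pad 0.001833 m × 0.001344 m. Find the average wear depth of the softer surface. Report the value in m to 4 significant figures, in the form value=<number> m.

value=3.448e-06 m

The intermediates are displayed rounded; every step maintains exact precision, and a lone final rounding: four significant figures.
Hardness H = 7.547 GPa = 7.547e+09 Pa.
Contact area A = 0.001833 m × 0.001344 m = 2.464e-06 m².
Restated in SI base units: W = 5.924 N, H = 7.547e+09 Pa, K = 2.360e-04.
Archard volume V = K·W·L/H = 2.360e-04 · 5.924 · 45.85 / 7.547e+09 = 8.494e-12 m³.
Depth h = V/A = 8.494e-12 / 2.464e-06 = 3.448e-06 m.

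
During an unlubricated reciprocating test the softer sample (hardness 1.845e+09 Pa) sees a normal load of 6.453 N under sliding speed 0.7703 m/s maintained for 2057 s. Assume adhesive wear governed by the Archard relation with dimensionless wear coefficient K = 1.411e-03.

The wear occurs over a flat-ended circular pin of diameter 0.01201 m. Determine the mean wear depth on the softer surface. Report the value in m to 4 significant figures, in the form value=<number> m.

Intermediate values appear rounded, and the algebra holds exact precision — one final rounding, at four significant figures.
Convert: Total distance L = v·t = 0.7703 m/s × 2057 s = 1585 m.
Convert: Contact area A = π·d²/4 = π·(0.01201 m)²/4 = 1.133e-04 m².
As SI base values: W = 6.453 N, H = 1.845e+09 Pa, K = 1.411e-03.
The Archard volume V = K·W·L/H = 1.411e-03 · 6.453 · 1585 / 1.845e+09 = 7.820e-09 m³.
Mean wear depth h = V/A = 7.820e-09 / 1.133e-04 = 6.903e-05 m.

value=6.903e-05 m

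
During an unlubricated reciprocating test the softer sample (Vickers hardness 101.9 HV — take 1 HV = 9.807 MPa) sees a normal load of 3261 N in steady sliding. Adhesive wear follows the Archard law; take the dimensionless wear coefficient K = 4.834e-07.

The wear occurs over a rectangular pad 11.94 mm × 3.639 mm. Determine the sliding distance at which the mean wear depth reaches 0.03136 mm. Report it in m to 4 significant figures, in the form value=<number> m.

All arithmetic maintains exact precision; intermediate values appear rounded, and a single final rounding to four significant digits.
Hardness H = 101.9 HV × 9.807 MPa/HV = 999.3 MPa = 9.993e+08 Pa.
Pad sides 11.94 mm × 3.639 mm = 0.01194 m × 0.003639 m. Contact area A = 0.01194 m × 0.003639 m = 4.345e-05 m².
Depth limit h_lim = 0.03136 mm = 3.136e-05 m.
Expressed in SI base units: W = 3261 N, H = 9.993e+08 Pa, K = 4.834e-07.
Wearable volume V_lim = h_lim·A = 3.136e-05 · 4.345e-05 = 1.363e-09 m³.
Life L = V_lim·H/(K·W) = 1.363e-09 · 9.993e+08 / (4.834e-07 · 3261) = 863.8 m.

value=863.8 m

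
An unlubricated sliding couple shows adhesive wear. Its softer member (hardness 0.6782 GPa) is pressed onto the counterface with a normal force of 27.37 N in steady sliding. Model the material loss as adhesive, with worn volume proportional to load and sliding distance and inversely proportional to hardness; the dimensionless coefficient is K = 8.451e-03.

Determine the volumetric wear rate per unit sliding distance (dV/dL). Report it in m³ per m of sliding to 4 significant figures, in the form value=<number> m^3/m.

value=3.411e-10 m^3/m

The algebra maintains exact precision, and the intermediates are shown rounded; rounded just once, at four significant figures.
Convert: Hardness H = 0.6782 GPa = 6.782e+08 Pa.
Working in SI base units: W = 27.37 N, H = 6.782e+08 Pa, K = 8.451e-03.
Rate of wear dV/dL = K·W/H (independent of L): 8.451e-03 · 27.37 / 6.782e+08 = 3.411e-10 m³/m.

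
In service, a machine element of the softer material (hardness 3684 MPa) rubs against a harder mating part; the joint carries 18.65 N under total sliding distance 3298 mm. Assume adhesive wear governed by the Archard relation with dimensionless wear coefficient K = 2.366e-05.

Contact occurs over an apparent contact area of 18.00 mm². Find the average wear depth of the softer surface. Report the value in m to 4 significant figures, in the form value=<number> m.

value=2.195e-08 m

Every step carries full precision; intermediate values are shown rounded, and a lone final rounding, at 4 significant digits.
Convert: The distance L = 3298 mm = 3.298 m.
Convert: Hardness H = 3684 MPa = 3.684e+09 Pa.
Convert: Contact area A = 18.00 mm² = 1.800e-05 m².
Restated in SI base units: W = 18.65 N, H = 3.684e+09 Pa, K = 2.366e-05.
By Archard's law, V = K·W·L/H = 2.366e-05 · 18.65 · 3.298 / 3.684e+09 = 3.950e-13 m³.
Depth of wear h = V/A = 3.950e-13 / 1.800e-05 = 2.195e-08 m.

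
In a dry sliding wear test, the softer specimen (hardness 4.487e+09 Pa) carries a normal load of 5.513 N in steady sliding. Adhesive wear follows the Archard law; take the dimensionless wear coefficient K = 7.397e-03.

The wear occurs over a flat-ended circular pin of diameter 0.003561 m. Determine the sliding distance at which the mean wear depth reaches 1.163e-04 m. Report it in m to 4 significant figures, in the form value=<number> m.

The intermediates appear rounded. The algebra carries exact precision; one final rounding, at four significant figures.
Contact area A = π·d²/4 = π·(0.003561 m)²/4 = 9.959e-06 m².
Working in SI base units: W = 5.513 N, H = 4.487e+09 Pa, K = 7.397e-03.
Allowed volume V_lim = h_lim·A = 1.163e-04 · 9.959e-06 = 1.158e-09 m³.
So the life L = V_lim·H/(K·W) = 1.158e-09 · 4.487e+09 / (7.397e-03 · 5.513) = 127.4 m.

value=127.4 m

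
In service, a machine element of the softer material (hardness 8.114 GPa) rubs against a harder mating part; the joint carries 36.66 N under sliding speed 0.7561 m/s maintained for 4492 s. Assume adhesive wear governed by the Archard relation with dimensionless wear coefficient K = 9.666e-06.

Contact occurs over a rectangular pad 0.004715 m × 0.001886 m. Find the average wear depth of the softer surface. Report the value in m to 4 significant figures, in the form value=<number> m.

value=1.668e-05 m

Shown intermediates are rounded, and the computation maintains full float precision, and rounded just once, at 4 significant figures.
Distance covered L = v·t = 0.7561 m/s × 4492 s = 3396 m.
Hardness H = 8.114 GPa = 8.114e+09 Pa.
Contact area A = 0.004715 m × 0.001886 m = 8.892e-06 m².
In SI base units: W = 36.66 N, H = 8.114e+09 Pa, K = 9.666e-06.
Worn volume V = K·W·L/H = 9.666e-06 · 36.66 · 3396 / 8.114e+09 = 1.483e-10 m³.
Depth h = V/A = 1.483e-10 / 8.892e-06 = 1.668e-05 m.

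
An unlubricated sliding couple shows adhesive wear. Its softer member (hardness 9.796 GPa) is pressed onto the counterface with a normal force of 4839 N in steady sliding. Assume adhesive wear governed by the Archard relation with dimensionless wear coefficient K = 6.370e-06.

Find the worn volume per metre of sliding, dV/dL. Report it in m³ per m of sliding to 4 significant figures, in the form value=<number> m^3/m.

value=3.147e-12 m^3/m

The algebra carries full float precision, and the intermediates are displayed rounded — a lone final rounding: four significant figures.
Hardness H = 9.796 GPa = 9.796e+09 Pa.
In SI base units, W = 4839 N, H = 9.796e+09 Pa, K = 6.370e-06.
Wear rate dV/dL = K·W/H — distance-free: 6.370e-06 · 4839 / 9.796e+09 = 3.147e-12 m³/m.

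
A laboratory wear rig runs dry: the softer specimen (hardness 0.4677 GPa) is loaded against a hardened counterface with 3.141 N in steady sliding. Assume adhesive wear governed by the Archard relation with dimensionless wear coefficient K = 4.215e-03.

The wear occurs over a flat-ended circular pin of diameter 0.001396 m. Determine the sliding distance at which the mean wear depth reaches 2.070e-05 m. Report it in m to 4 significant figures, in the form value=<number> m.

The intermediates are displayed rounded. The algebra holds full float precision. Rounded once at the end, at 4 significant digits.
Hardness H = 0.4677 GPa = 4.677e+08 Pa.
Contact area A = π·d²/4 = π·(0.001396 m)²/4 = 1.531e-06 m².
Working in SI base units: W = 3.141 N, H = 4.677e+08 Pa, K = 4.215e-03.
Permissible volume V_lim = h_lim·A = 2.070e-05 · 1.531e-06 = 3.168e-11 m³.
Thus life L = V_lim·H/(K·W) = 3.168e-11 · 4.677e+08 / (4.215e-03 · 3.141) = 1.119 m.

value=1.119 m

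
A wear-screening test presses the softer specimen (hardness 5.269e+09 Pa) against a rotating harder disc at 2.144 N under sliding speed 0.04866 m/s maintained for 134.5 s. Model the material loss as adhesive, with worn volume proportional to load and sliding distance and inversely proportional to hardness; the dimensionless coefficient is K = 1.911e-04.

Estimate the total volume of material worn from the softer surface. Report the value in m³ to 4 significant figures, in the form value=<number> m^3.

All arithmetic runs at full precision. The intermediates are printed rounded. Rounded once at the end: four significant figures.
Convert: Distance covered L = v·t = 0.04866 m/s × 134.5 s = 6.545 m.
In SI base units: W = 2.144 N, H = 5.269e+09 Pa, K = 1.911e-04.
Archard volume V = K·W·L/H = 1.911e-04 · 2.144 · 6.545 / 5.269e+09 = 5.089e-13 m³.

value=5.089e-13 m^3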